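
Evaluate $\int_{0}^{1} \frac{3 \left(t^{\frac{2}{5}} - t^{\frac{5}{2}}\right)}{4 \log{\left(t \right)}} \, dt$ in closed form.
$- \frac{3 \log{\left(5 \right)}}{4} + \frac{3 \log{\left(2 \right)}}{4}$

Introduce a parameter $a$ in the exponent: let $I(a) = \int_{0}^{1} \frac{3 \left(- t^{\frac{5}{2}} + t^{a}\right)}{4 \log{\left(t \right)}} \, dt$.

Since $\dfrac{\partial}{\partial a}\,t^{a} = t^{a} \ln t$, the $\ln t$ in the denominator cancels and
$$\frac{dI}{da} = \int_{0}^{1} \frac{3}{4} t^{a} \, dt = \frac{3}{4} \left[\frac{t^{a+1}}{a+1}\right]_0^1 = \frac{3}{4 \left(a + 1\right)}.$$

Integrating with respect to $a$ gives $I(a) = \log{\left(\frac{2^{\frac{3}{4}} \sqrt[4]{7} \left(a + 1\right)^{\frac{3}{4}}}{7} \right)} + C$.

At $a = \frac{5}{2}$ the integrand is identically $0$, so $I(\frac{5}{2}) = 0$. The closed form gives $0$, hence $C = 0$.

Setting $a = \frac{2}{5}$:
$$I = - \frac{3 \log{\left(5 \right)}}{4} + \frac{3 \log{\left(2 \right)}}{4}.$$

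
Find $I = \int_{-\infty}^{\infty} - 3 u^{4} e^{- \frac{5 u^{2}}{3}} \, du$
$- \frac{81 \sqrt{15} \sqrt{\pi}}{500}$

Start from the elementary integral
$$J(a) = \int_{-\infty}^{\infty} - 3 e^{- a u^{2}} \, du = - \frac{3 \sqrt{\pi}}{\sqrt{a}}.$$

Differentiating under the integral sign brings down a factor of $(-u^2)$:
$$\frac{dJ}{da} = \int_{-\infty}^{\infty} 3 u^{2} e^{- a u^{2}} \, du = \frac{3 \sqrt{\pi}}{2 a^{\frac{3}{2}}}.$$

Repeating twice in total — each differentiation brings down another $(-u^2)$ — gives
$$\frac{d^{2}J}{da^{2}} = \int_{-\infty}^{\infty} - 3 u^{4} e^{- a u^{2}} \, du = - \frac{9 \sqrt{\pi}}{4 a^{\frac{5}{2}}},$$
and the integrand here is exactly the target integrand, so $I = - \frac{9 \sqrt{\pi}}{4 a^{\frac{5}{2}}}$.

Setting $a = \frac{5}{3}$:
$$I = - \frac{81 \sqrt{15} \sqrt{\pi}}{500}.$$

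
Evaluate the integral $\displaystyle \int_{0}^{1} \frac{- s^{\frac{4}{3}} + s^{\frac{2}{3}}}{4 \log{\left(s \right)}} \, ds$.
$- \frac{\log{\left(7 \right)}}{4} + \frac{\log{\left(5 \right)}}{4}$

Consider the one-parameter family: let $I(a) = \int_{0}^{1} \frac{- s^{\frac{4}{3}} + s^{a}}{4 \log{\left(s \right)}} \, ds$.

Since $\dfrac{\partial}{\partial a}\,s^{a} = s^{a} \ln s$, the $\ln s$ in the denominator cancels and
$$\frac{dI}{da} = \int_{0}^{1} \frac{1}{4} s^{a} \, ds = \frac{1}{4} \left[\frac{s^{a+1}}{a+1}\right]_0^1 = \frac{1}{4 \left(a + 1\right)}.$$

Integrating with respect to $a$ gives $I(a) = \frac{\log{\left(a + 1 \right)}}{4} - \frac{\log{\left(7 \right)}}{4} + \frac{\log{\left(3 \right)}}{4} + C$.

At $a = \frac{4}{3}$ the integrand is identically $0$, so $I(\frac{4}{3}) = 0$. The closed form gives $0$, hence $C = 0$.

Setting $a = \frac{2}{3}$:
$$I = - \frac{\log{\left(7 \right)}}{4} + \frac{\log{\left(5 \right)}}{4}.$$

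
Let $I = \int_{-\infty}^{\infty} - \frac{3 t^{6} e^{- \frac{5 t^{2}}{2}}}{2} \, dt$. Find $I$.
$- \frac{9 \sqrt{10} \sqrt{\pi}}{250}$

Start from the elementary integral
$$J(a) = \int_{-\infty}^{\infty} - \frac{3 e^{- a t^{2}}}{2} \, dt = - \frac{3 \sqrt{\pi}}{2 \sqrt{a}}.$$

Differentiating under the integral sign brings down a factor of $(-t^2)$:
$$\frac{dJ}{da} = \int_{-\infty}^{\infty} \frac{3 t^{2} e^{- a t^{2}}}{2} \, dt = \frac{3 \sqrt{\pi}}{4 a^{\frac{3}{2}}}.$$

Repeating $3$ times in total — each differentiation brings down another $(-t^2)$ — gives
$$\frac{d^{3}J}{da^{3}} = \int_{-\infty}^{\infty} \frac{3 t^{6} e^{- a t^{2}}}{2} \, dt = \frac{45 \sqrt{\pi}}{16 a^{\frac{7}{2}}},$$
and the integrand here is $(-1)^{3}$ times the target integrand, so $I = (-1)^{3}\,\frac{d^{3}J}{da^{3}} = - \frac{45 \sqrt{\pi}}{16 a^{\frac{7}{2}}}$.

Setting $a = \frac{5}{2}$:
$$I = - \frac{9 \sqrt{10} \sqrt{\pi}}{250}.$$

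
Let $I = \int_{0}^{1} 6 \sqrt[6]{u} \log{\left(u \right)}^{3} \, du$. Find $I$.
$- \frac{46656}{2401}$

Begin with the known integral
$$J(a) = \int_{0}^{1} 6 u^{a} \, du = \frac{6}{a + 1}.$$

Differentiating under the integral sign brings down a factor of $\ln u$:
$$\frac{dJ}{da} = \int_{0}^{1} 6 u^{a} \log{\left(u \right)} \, du = - \frac{6}{\left(a + 1\right)^{2}}.$$

Repeating $3$ times in total — each differentiation brings down another $\ln u$ — gives
$$\frac{d^{3}J}{da^{3}} = \int_{0}^{1} 6 u^{a} \log{\left(u \right)}^{3} \, du = - \frac{36}{\left(a + 1\right)^{4}},$$
and the integrand here is exactly the target integrand, so $I = - \frac{36}{\left(a + 1\right)^{4}}$.

Setting $a = \frac{1}{6}$:
$$I = - \frac{46656}{2401}.$$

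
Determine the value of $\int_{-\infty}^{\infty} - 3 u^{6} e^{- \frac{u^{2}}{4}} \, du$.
$- 720 \sqrt{\pi}$

Consider the simpler parametrised integral
$$J(a) = \int_{-\infty}^{\infty} - 3 e^{- a u^{2}} \, du = - \frac{3 \sqrt{\pi}}{\sqrt{a}}.$$

Differentiating under the integral sign brings down a factor of $(-u^2)$:
$$\frac{dJ}{da} = \int_{-\infty}^{\infty} 3 u^{2} e^{- a u^{2}} \, du = \frac{3 \sqrt{\pi}}{2 a^{\frac{3}{2}}}.$$

Repeating $3$ times in total — each differentiation brings down another $(-u^2)$ — gives
$$\frac{d^{3}J}{da^{3}} = \int_{-\infty}^{\infty} 3 u^{6} e^{- a u^{2}} \, du = \frac{45 \sqrt{\pi}}{8 a^{\frac{7}{2}}},$$
and the integrand here is $(-1)^{3}$ times the target integrand, so $I = (-1)^{3}\,\frac{d^{3}J}{da^{3}} = - \frac{45 \sqrt{\pi}}{8 a^{\frac{7}{2}}}$.

Setting $a = \frac{1}{4}$:
$$I = - 720 \sqrt{\pi}.$$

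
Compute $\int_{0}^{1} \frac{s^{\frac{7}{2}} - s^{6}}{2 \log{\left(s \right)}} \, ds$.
$- \frac{\log{\left(14 \right)}}{2} + \log{\left(3 \right)}$

Replace the exponent $\frac{7}{2}$ by a parameter $a$: let $I(a) = \int_{0}^{1} \frac{- s^{6} + s^{a}}{2 \log{\left(s \right)}} \, ds$.

Since $\dfrac{\partial}{\partial a}\,s^{a} = s^{a} \ln s$, the $\ln s$ in the denominator cancels and
$$\frac{dI}{da} = \int_{0}^{1} \frac{1}{2} s^{a} \, ds = \frac{1}{2} \left[\frac{s^{a+1}}{a+1}\right]_0^1 = \frac{1}{2 \left(a + 1\right)}.$$

Integrating with respect to $a$ gives $I(a) = \frac{\log{\left(a + 1 \right)}}{2} - \frac{\log{\left(7 \right)}}{2} + C$.

At $a = 6$ the integrand is identically $0$, so $I(6) = 0$. The closed form gives $0$, hence $C = 0$.

Setting $a = \frac{7}{2}$:
$$I = - \frac{\log{\left(14 \right)}}{2} + \log{\left(3 \right)}.$$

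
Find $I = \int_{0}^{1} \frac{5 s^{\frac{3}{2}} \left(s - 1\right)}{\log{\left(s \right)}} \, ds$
$\log{\left(\frac{16807}{3125} \right)}$

Introduce a parameter $a$ in the exponent: let $I(a) = \int_{0}^{1} \frac{5 \left(- s^{\frac{3}{2}} + s^{a}\right)}{\log{\left(s \right)}} \, ds$.

Since $\dfrac{\partial}{\partial a}\,s^{a} = s^{a} \ln s$, the $\ln s$ in the denominator cancels and
$$\frac{dI}{da} = \int_{0}^{1} 5 s^{a} \, ds = 5 \left[\frac{s^{a+1}}{a+1}\right]_0^1 = \frac{5}{a + 1}.$$

Integrating with respect to $a$ gives $I(a) = \log{\left(\frac{32 \left(a + 1\right)^{5}}{3125} \right)} + C$.

At $a = \frac{3}{2}$ the integrand is identically $0$, so $I(\frac{3}{2}) = 0$. The closed form gives $0$, hence $C = 0$.

Setting $a = \frac{5}{2}$:
$$I = \log{\left(\frac{16807}{3125} \right)}.$$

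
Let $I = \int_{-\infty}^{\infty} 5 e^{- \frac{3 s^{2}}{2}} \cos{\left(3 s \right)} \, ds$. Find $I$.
$\frac{5 \sqrt{6} \sqrt{\pi}}{3 e^{\frac{3}{2}}}$

Define $I(b) = \int_{-\infty}^{\infty} 5 e^{- \frac{3 s^{2}}{2}} \cos{\left(b s \right)} \, ds$.

Differentiating under the integral sign,
$$I'(b) = \int_{-\infty}^{\infty} - 5 s e^{- \frac{3 s^{2}}{2}} \sin{\left(b s \right)} \, ds.$$

Integrate $\int_{-\infty}^{\infty} s \sin(b s)\, e^{- \frac{3 s^{2}}{2}}\, ds$ by parts with $u = \sin(b s)$ and $dv = s\, e^{- \frac{3 s^{2}}{2}}\, ds$, giving $v = - \frac{e^{- \frac{3 s^{2}}{2}}}{3}$. The boundary term vanishes and
$$\int_{-\infty}^{\infty} s \sin(b s)\, e^{- \frac{3 s^{2}}{2}}\, ds = \frac{b}{3} \int_{-\infty}^{\infty} \cos(b s)\, e^{- \frac{3 s^{2}}{2}}\, ds,$$
so $I'(b) = - \frac{b}{3}\, I(b)$.

This is a separable first-order ODE; solving with the initial condition $I(0) = \int_{-\infty}^{\infty} 5 e^{- \frac{3 s^{2}}{2}}\,ds = \frac{5 \sqrt{6} \sqrt{\pi}}{3}$ gives
$$I(b) = \frac{5 \sqrt{6} \sqrt{\pi} e^{- \frac{b^{2}}{6}}}{3}.$$

Setting $b = 3$:
$$I = \frac{5 \sqrt{6} \sqrt{\pi}}{3 e^{\frac{3}{2}}}.$$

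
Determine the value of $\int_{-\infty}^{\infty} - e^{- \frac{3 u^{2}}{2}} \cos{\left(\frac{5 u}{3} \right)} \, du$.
$- \frac{\sqrt{6} \sqrt{\pi}}{3 e^{\frac{25}{54}}}$

Treat the cosine frequency as a parameter and define $I(b) = \int_{-\infty}^{\infty} - e^{- \frac{3 u^{2}}{2}} \cos{\left(b u \right)} \, du$.

Differentiating under the integral sign,
$$I'(b) = \int_{-\infty}^{\infty} u e^{- \frac{3 u^{2}}{2}} \sin{\left(b u \right)} \, du.$$

Integrate $\int_{-\infty}^{\infty} u \sin(b u)\, e^{- \frac{3 u^{2}}{2}}\, du$ by parts with $w = \sin(b u)$ and $dv = u\, e^{- \frac{3 u^{2}}{2}}\, du$, giving $v = - \frac{e^{- \frac{3 u^{2}}{2}}}{3}$. The boundary term vanishes and
$$\int_{-\infty}^{\infty} u \sin(b u)\, e^{- \frac{3 u^{2}}{2}}\, du = \frac{b}{3} \int_{-\infty}^{\infty} \cos(b u)\, e^{- \frac{3 u^{2}}{2}}\, du,$$
so $I'(b) = - \frac{b}{3}\, I(b)$.

This is a separable first-order ODE; solving with the initial condition $I(0) = \int_{-\infty}^{\infty} - e^{- \frac{3 u^{2}}{2}}\,du = - \frac{\sqrt{6} \sqrt{\pi}}{3}$ gives
$$I(b) = - \frac{\sqrt{6} \sqrt{\pi} e^{- \frac{b^{2}}{6}}}{3}.$$

Setting $b = \frac{5}{3}$:
$$I = - \frac{\sqrt{6} \sqrt{\pi}}{3 e^{\frac{25}{54}}}.$$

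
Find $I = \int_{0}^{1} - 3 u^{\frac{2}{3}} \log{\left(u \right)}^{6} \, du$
$- \frac{944784}{15625}$

Begin with the known integral
$$J(a) = \int_{0}^{1} - 3 u^{a} \, du = - \frac{3}{a + 1}.$$

Differentiating under the integral sign brings down a factor of $\ln u$:
$$\frac{dJ}{da} = \int_{0}^{1} - 3 u^{a} \log{\left(u \right)} \, du = \frac{3}{\left(a + 1\right)^{2}}.$$

Repeating $6$ times in total — each differentiation brings down another $\ln u$ — gives
$$\frac{d^{6}J}{da^{6}} = \int_{0}^{1} - 3 u^{a} \log{\left(u \right)}^{6} \, du = - \frac{2160}{\left(a + 1\right)^{7}},$$
and the integrand here is exactly the target integrand, so $I = - \frac{2160}{\left(a + 1\right)^{7}}$.

Setting $a = \frac{2}{3}$:
$$I = - \frac{944784}{15625}.$$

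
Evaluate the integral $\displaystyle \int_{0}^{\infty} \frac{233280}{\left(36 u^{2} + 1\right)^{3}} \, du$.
$7290 \pi$

Recall the elementary integral
$$J(a) = \int_{0}^{\infty} \frac{5}{a^{2} + u^{2}} \, du = \frac{5 \pi}{2 a}.$$

Differentiating under the integral sign with respect to $a$,
$$\frac{dJ}{da} = \int_{0}^{\infty} - \frac{10 a}{\left(a^{2} + u^{2}\right)^{2}} \, du = - \frac{5 \pi}{2 a^{2}},$$
so $\int_{0}^{\infty} \frac{5}{\left(a^{2} + u^{2}\right)^{2}} \, du = \frac{5 \pi}{4 a^{3}}$.

Repeating — each differentiation of $1/(u^2+a^2)^j$ produces $-2ja/(u^2+a^2)^{j+1}$ — and dividing through by $-2ja$ at each step yields, after $2$ differentiations in total,
$$\int_{0}^{\infty} \frac{5}{\left(a^{2} + u^{2}\right)^{3}} \, du = \frac{15 \pi}{16 a^{5}}.$$

Setting $a = \frac{1}{6}$:
$$I = 7290 \pi.$$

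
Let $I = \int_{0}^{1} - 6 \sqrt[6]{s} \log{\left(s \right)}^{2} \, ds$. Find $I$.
$- \frac{2592}{343}$

Consider the simpler parametrised integral
$$J(a) = \int_{0}^{1} - 6 s^{a} \, ds = - \frac{6}{a + 1}.$$

Differentiating under the integral sign brings down a factor of $\ln s$:
$$\frac{dJ}{da} = \int_{0}^{1} - 6 s^{a} \log{\left(s \right)} \, ds = \frac{6}{\left(a + 1\right)^{2}}.$$

Repeating twice in total — each differentiation brings down another $\ln s$ — gives
$$\frac{d^{2}J}{da^{2}} = \int_{0}^{1} - 6 s^{a} \log{\left(s \right)}^{2} \, ds = - \frac{12}{\left(a + 1\right)^{3}},$$
and the integrand here is exactly the target integrand, so $I = - \frac{12}{\left(a + 1\right)^{3}}$.

Setting $a = \frac{1}{6}$:
$$I = - \frac{2592}{343}.$$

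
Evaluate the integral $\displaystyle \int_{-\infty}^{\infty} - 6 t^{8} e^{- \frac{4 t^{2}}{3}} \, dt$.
$- \frac{25515 \sqrt{3} \sqrt{\pi}}{4096}$

Consider the simpler parametrised integral
$$J(a) = \int_{-\infty}^{\infty} - 6 e^{- a t^{2}} \, dt = - \frac{6 \sqrt{\pi}}{\sqrt{a}}.$$

Differentiating under the integral sign brings down a factor of $(-t^2)$:
$$\frac{dJ}{da} = \int_{-\infty}^{\infty} 6 t^{2} e^{- a t^{2}} \, dt = \frac{3 \sqrt{\pi}}{a^{\frac{3}{2}}}.$$

Repeating $4$ times in total — each differentiation brings down another $(-t^2)$ — gives
$$\frac{d^{4}J}{da^{4}} = \int_{-\infty}^{\infty} - 6 t^{8} e^{- a t^{2}} \, dt = - \frac{315 \sqrt{\pi}}{8 a^{\frac{9}{2}}},$$
and the integrand here is exactly the target integrand, so $I = - \frac{315 \sqrt{\pi}}{8 a^{\frac{9}{2}}}$.

Setting $a = \frac{4}{3}$:
$$I = - \frac{25515 \sqrt{3} \sqrt{\pi}}{4096}.$$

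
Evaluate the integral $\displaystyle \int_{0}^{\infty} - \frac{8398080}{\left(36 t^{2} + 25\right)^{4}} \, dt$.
$- \frac{8748 \pi}{3125}$

Begin with the known result
$$J(a) = \int_{0}^{\infty} - \frac{5}{a^{2} + t^{2}} \, dt = - \frac{5 \pi}{2 a}.$$

Differentiating under the integral sign with respect to $a$,
$$\frac{dJ}{da} = \int_{0}^{\infty} \frac{10 a}{\left(a^{2} + t^{2}\right)^{2}} \, dt = \frac{5 \pi}{2 a^{2}},$$
so $\int_{0}^{\infty} - \frac{5}{\left(a^{2} + t^{2}\right)^{2}} \, dt = - \frac{5 \pi}{4 a^{3}}$.

Repeating — each differentiation of $1/(t^2+a^2)^j$ produces $-2ja/(t^2+a^2)^{j+1}$ — and dividing through by $-2ja$ at each step yields, after $3$ differentiations in total,
$$\int_{0}^{\infty} - \frac{5}{\left(a^{2} + t^{2}\right)^{4}} \, dt = - \frac{25 \pi}{32 a^{7}}.$$

Setting $a = \frac{5}{6}$:
$$I = - \frac{8748 \pi}{3125}.$$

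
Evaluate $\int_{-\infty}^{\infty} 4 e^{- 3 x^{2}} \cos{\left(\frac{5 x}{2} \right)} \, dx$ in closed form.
$\frac{4 \sqrt{3} \sqrt{\pi}}{3 e^{\frac{25}{48}}}$

Define $I(b) = \int_{-\infty}^{\infty} 4 e^{- 3 x^{2}} \cos{\left(b x \right)} \, dx$.

Differentiating under the integral sign,
$$I'(b) = \int_{-\infty}^{\infty} - 4 x e^{- 3 x^{2}} \sin{\left(b x \right)} \, dx.$$

Integrate $\int_{-\infty}^{\infty} x \sin(b x)\, e^{- 3 x^{2}}\, dx$ by parts with $u = \sin(b x)$ and $dv = x\, e^{- 3 x^{2}}\, dx$, giving $v = - \frac{e^{- 3 x^{2}}}{6}$. The boundary term vanishes and
$$\int_{-\infty}^{\infty} x \sin(b x)\, e^{- 3 x^{2}}\, dx = \frac{b}{6} \int_{-\infty}^{\infty} \cos(b x)\, e^{- 3 x^{2}}\, dx,$$
so $I'(b) = - \frac{b}{6}\, I(b)$.

This is a separable first-order ODE; solving with the initial condition $I(0) = \int_{-\infty}^{\infty} 4 e^{- 3 x^{2}}\,dx = \frac{4 \sqrt{3} \sqrt{\pi}}{3}$ gives
$$I(b) = \frac{4 \sqrt{3} \sqrt{\pi} e^{- \frac{b^{2}}{12}}}{3}.$$

Setting $b = \frac{5}{2}$:
$$I = \frac{4 \sqrt{3} \sqrt{\pi}}{3 e^{\frac{25}{48}}}.$$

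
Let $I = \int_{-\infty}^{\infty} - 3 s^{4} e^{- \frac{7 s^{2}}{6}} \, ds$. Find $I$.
$- \frac{81 \sqrt{42} \sqrt{\pi}}{343}$

Consider the simpler parametrised integral
$$J(a) = \int_{-\infty}^{\infty} - 3 e^{- a s^{2}} \, ds = - \frac{3 \sqrt{\pi}}{\sqrt{a}}.$$

Differentiating under the integral sign brings down a factor of $(-s^2)$:
$$\frac{dJ}{da} = \int_{-\infty}^{\infty} 3 s^{2} e^{- a s^{2}} \, ds = \frac{3 \sqrt{\pi}}{2 a^{\frac{3}{2}}}.$$

Repeating twice in total — each differentiation brings down another $(-s^2)$ — gives
$$\frac{d^{2}J}{da^{2}} = \int_{-\infty}^{\infty} - 3 s^{4} e^{- a s^{2}} \, ds = - \frac{9 \sqrt{\pi}}{4 a^{\frac{5}{2}}},$$
and the integrand here is exactly the target integrand, so $I = - \frac{9 \sqrt{\pi}}{4 a^{\frac{5}{2}}}$.

Setting $a = \frac{7}{6}$:
$$I = - \frac{81 \sqrt{42} \sqrt{\pi}}{343}.$$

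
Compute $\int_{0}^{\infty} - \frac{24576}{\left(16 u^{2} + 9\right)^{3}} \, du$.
$- \frac{128 \pi}{27}$

Start from the standard arctangent integral
$$J(a) = \int_{0}^{\infty} - \frac{6}{a^{2} + u^{2}} \, du = - \frac{3 \pi}{a}.$$

Differentiating under the integral sign with respect to $a$,
$$\frac{dJ}{da} = \int_{0}^{\infty} \frac{12 a}{\left(a^{2} + u^{2}\right)^{2}} \, du = \frac{3 \pi}{a^{2}},$$
so $\int_{0}^{\infty} - \frac{6}{\left(a^{2} + u^{2}\right)^{2}} \, du = - \frac{3 \pi}{2 a^{3}}$.

Repeating — each differentiation of $1/(u^2+a^2)^j$ produces $-2ja/(u^2+a^2)^{j+1}$ — and dividing through by $-2ja$ at each step yields, after $2$ differentiations in total,
$$\int_{0}^{\infty} - \frac{6}{\left(a^{2} + u^{2}\right)^{3}} \, du = - \frac{9 \pi}{8 a^{5}}.$$

Setting $a = \frac{3}{4}$:
$$I = - \frac{128 \pi}{27}.$$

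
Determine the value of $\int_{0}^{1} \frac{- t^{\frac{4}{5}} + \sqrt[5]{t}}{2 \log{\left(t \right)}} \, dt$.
$- \log{\left(3 \right)} + \frac{\log{\left(6 \right)}}{2}$

Introduce a parameter $a$ in the exponent: let $I(a) = \int_{0}^{1} \frac{- t^{\frac{4}{5}} + t^{a}}{2 \log{\left(t \right)}} \, dt$.

Since $\dfrac{\partial}{\partial a}\,t^{a} = t^{a} \ln t$, the $\ln t$ in the denominator cancels and
$$\frac{dI}{da} = \int_{0}^{1} \frac{1}{2} t^{a} \, dt = \frac{1}{2} \left[\frac{t^{a+1}}{a+1}\right]_0^1 = \frac{1}{2 \left(a + 1\right)}.$$

Integrating with respect to $a$ gives $I(a) = \frac{\log{\left(a + 1 \right)}}{2} - \log{\left(3 \right)} + \frac{\log{\left(5 \right)}}{2} + C$.

At $a = \frac{4}{5}$ the integrand is identically $0$, so $I(\frac{4}{5}) = 0$. The closed form gives $0$, hence $C = 0$.

Setting $a = \frac{1}{5}$:
$$I = - \log{\left(3 \right)} + \frac{\log{\left(6 \right)}}{2}.$$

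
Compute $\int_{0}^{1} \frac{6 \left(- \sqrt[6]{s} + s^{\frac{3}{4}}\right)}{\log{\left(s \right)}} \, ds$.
$\log{\left(\frac{729}{64} \right)}$

Introduce a parameter $a$ in the exponent: let $I(a) = \int_{0}^{1} \frac{6 \left(- \sqrt[6]{s} + s^{a}\right)}{\log{\left(s \right)}} \, ds$.

Since $\dfrac{\partial}{\partial a}\,s^{a} = s^{a} \ln s$, the $\ln s$ in the denominator cancels and
$$\frac{dI}{da} = \int_{0}^{1} 6 s^{a} \, ds = 6 \left[\frac{s^{a+1}}{a+1}\right]_0^1 = \frac{6}{a + 1}.$$

Integrating with respect to $a$ gives $I(a) = \log{\left(\frac{46656 \left(a + 1\right)^{6}}{117649} \right)} + C$.

At $a = \frac{1}{6}$ the integrand is identically $0$, so $I(\frac{1}{6}) = 0$. The closed form gives $0$, hence $C = 0$.

Setting $a = \frac{3}{4}$:
$$I = \log{\left(\frac{729}{64} \right)}.$$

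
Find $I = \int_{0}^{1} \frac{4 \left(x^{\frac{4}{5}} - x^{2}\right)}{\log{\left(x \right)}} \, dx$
$- \log{\left(\frac{625}{81} \right)}$

Consider the one-parameter family: let $I(a) = \int_{0}^{1} \frac{4 \left(x^{\frac{4}{5}} - x^{a}\right)}{\log{\left(x \right)}} \, dx$.

Since $\dfrac{\partial}{\partial a}\,x^{a} = x^{a} \ln x$, the $\ln x$ in the denominator cancels and
$$\frac{dI}{da} = \int_{0}^{1} -4 x^{a} \, dx = -4 \left[\frac{x^{a+1}}{a+1}\right]_0^1 = - \frac{4}{a + 1}.$$

Integrating with respect to $a$ gives $I(a) = - \log{\left(\frac{625 \left(a + 1\right)^{4}}{6561} \right)} + C$.

At $a = \frac{4}{5}$ the integrand is identically $0$, so $I(\frac{4}{5}) = 0$. The closed form gives $0$, hence $C = 0$.

Setting $a = 2$:
$$I = - \log{\left(\frac{625}{81} \right)}.$$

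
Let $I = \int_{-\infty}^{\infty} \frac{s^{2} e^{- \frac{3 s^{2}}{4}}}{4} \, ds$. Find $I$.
$\frac{\sqrt{3} \sqrt{\pi}}{9}$

Consider the simpler parametrised integral
$$J(a) = \int_{-\infty}^{\infty} \frac{e^{- a s^{2}}}{4} \, ds = \frac{\sqrt{\pi}}{4 \sqrt{a}}.$$

Differentiating under the integral sign brings down a factor of $(-s^2)$:
$$\frac{dJ}{da} = \int_{-\infty}^{\infty} - \frac{s^{2} e^{- a s^{2}}}{4} \, ds = - \frac{\sqrt{\pi}}{8 a^{\frac{3}{2}}}.$$

The integral on the left is $-I$, so $I = \frac{\sqrt{\pi}}{8 a^{\frac{3}{2}}}$.

Setting $a = \frac{3}{4}$:
$$I = \frac{\sqrt{3} \sqrt{\pi}}{9}.$$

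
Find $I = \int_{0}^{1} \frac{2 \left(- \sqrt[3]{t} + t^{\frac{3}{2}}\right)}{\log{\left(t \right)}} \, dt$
$\log{\left(\frac{225}{64} \right)}$

Replace the exponent $\frac{3}{2}$ by a parameter $a$: let $I(a) = \int_{0}^{1} \frac{2 \left(- \sqrt[3]{t} + t^{a}\right)}{\log{\left(t \right)}} \, dt$.

Since $\dfrac{\partial}{\partial a}\,t^{a} = t^{a} \ln t$, the $\ln t$ in the denominator cancels and
$$\frac{dI}{da} = \int_{0}^{1} 2 t^{a} \, dt = 2 \left[\frac{t^{a+1}}{a+1}\right]_0^1 = \frac{2}{a + 1}.$$

Integrating with respect to $a$ gives $I(a) = \log{\left(\frac{9 \left(a + 1\right)^{2}}{16} \right)} + C$.

At $a = \frac{1}{3}$ the integrand is identically $0$, so $I(\frac{1}{3}) = 0$. The closed form gives $0$, hence $C = 0$.

Setting $a = \frac{3}{2}$:
$$I = \log{\left(\frac{225}{64} \right)}.$$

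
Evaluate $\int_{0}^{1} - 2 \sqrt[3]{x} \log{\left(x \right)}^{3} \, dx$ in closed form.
$\frac{243}{64}$

Begin with the known integral
$$J(a) = \int_{0}^{1} - 2 x^{a} \, dx = - \frac{2}{a + 1}.$$

Differentiating under the integral sign brings down a factor of $\ln x$:
$$\frac{dJ}{da} = \int_{0}^{1} - 2 x^{a} \log{\left(x \right)} \, dx = \frac{2}{\left(a + 1\right)^{2}}.$$

Repeating $3$ times in total — each differentiation brings down another $\ln x$ — gives
$$\frac{d^{3}J}{da^{3}} = \int_{0}^{1} - 2 x^{a} \log{\left(x \right)}^{3} \, dx = \frac{12}{\left(a + 1\right)^{4}},$$
and the integrand here is exactly the target integrand, so $I = \frac{12}{\left(a + 1\right)^{4}}$.

Setting $a = \frac{1}{3}$:
$$I = \frac{243}{64}.$$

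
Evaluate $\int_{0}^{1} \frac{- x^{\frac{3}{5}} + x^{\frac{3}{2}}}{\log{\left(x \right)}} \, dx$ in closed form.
$\log{\left(\frac{25}{16} \right)}$

Consider the one-parameter family: let $I(a) = \int_{0}^{1} \frac{- x^{\frac{3}{5}} + x^{a}}{\log{\left(x \right)}} \, dx$.

Since $\dfrac{\partial}{\partial a}\,x^{a} = x^{a} \ln x$, the $\ln x$ in the denominator cancels and
$$\frac{dI}{da} = \int_{0}^{1} x^{a} \, dx = \left[\frac{x^{a+1}}{a+1}\right]_0^1 = \frac{1}{a + 1}.$$

Integrating with respect to $a$ gives $I(a) = \log{\left(\frac{5 a}{8} + \frac{5}{8} \right)} + C$.

At $a = \frac{3}{5}$ the integrand is identically $0$, so $I(\frac{3}{5}) = 0$. The closed form gives $0$, hence $C = 0$.

Setting $a = \frac{3}{2}$:
$$I = \log{\left(\frac{25}{16} \right)}.$$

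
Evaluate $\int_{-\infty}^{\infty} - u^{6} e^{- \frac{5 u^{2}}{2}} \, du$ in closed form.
$- \frac{3 \sqrt{10} \sqrt{\pi}}{125}$

Begin with the known integral
$$J(a) = \int_{-\infty}^{\infty} - e^{- a u^{2}} \, du = - \frac{\sqrt{\pi}}{\sqrt{a}}.$$

Differentiating under the integral sign brings down a factor of $(-u^2)$:
$$\frac{dJ}{da} = \int_{-\infty}^{\infty} u^{2} e^{- a u^{2}} \, du = \frac{\sqrt{\pi}}{2 a^{\frac{3}{2}}}.$$

Repeating $3$ times in total — each differentiation brings down another $(-u^2)$ — gives
$$\frac{d^{3}J}{da^{3}} = \int_{-\infty}^{\infty} u^{6} e^{- a u^{2}} \, du = \frac{15 \sqrt{\pi}}{8 a^{\frac{7}{2}}},$$
and the integrand here is $(-1)^{3}$ times the target integrand, so $I = (-1)^{3}\,\frac{d^{3}J}{da^{3}} = - \frac{15 \sqrt{\pi}}{8 a^{\frac{7}{2}}}$.

Setting $a = \frac{5}{2}$:
$$I = - \frac{3 \sqrt{10} \sqrt{\pi}}{125}.$$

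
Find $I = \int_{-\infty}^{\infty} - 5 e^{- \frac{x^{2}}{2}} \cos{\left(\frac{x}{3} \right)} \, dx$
$- \frac{5 \sqrt{2} \sqrt{\pi}}{e^{\frac{1}{18}}}$

Let $b$ denote the cosine frequency and define $I(b) = \int_{-\infty}^{\infty} - 5 e^{- \frac{x^{2}}{2}} \cos{\left(b x \right)} \, dx$.

Differentiating under the integral sign,
$$I'(b) = \int_{-\infty}^{\infty} 5 x e^{- \frac{x^{2}}{2}} \sin{\left(b x \right)} \, dx.$$

Integrate $\int_{-\infty}^{\infty} x \sin(b x)\, e^{- \frac{x^{2}}{2}}\, dx$ by parts with $u = \sin(b x)$ and $dv = x\, e^{- \frac{x^{2}}{2}}\, dx$, giving $v = - e^{- \frac{x^{2}}{2}}$. The boundary term vanishes and
$$\int_{-\infty}^{\infty} x \sin(b x)\, e^{- \frac{x^{2}}{2}}\, dx = b \int_{-\infty}^{\infty} \cos(b x)\, e^{- \frac{x^{2}}{2}}\, dx,$$
so $I'(b) = - b\, I(b)$.

This is a separable first-order ODE; solving with the initial condition $I(0) = \int_{-\infty}^{\infty} - 5 e^{- \frac{x^{2}}{2}}\,dx = - 5 \sqrt{2} \sqrt{\pi}$ gives
$$I(b) = - 5 \sqrt{2} \sqrt{\pi} e^{- \frac{b^{2}}{2}}.$$

Setting $b = \frac{1}{3}$:
$$I = - \frac{5 \sqrt{2} \sqrt{\pi}}{e^{\frac{1}{18}}}.$$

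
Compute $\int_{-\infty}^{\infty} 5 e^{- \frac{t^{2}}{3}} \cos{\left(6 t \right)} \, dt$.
$\frac{5 \sqrt{3} \sqrt{\pi}}{e^{27}}$

Let $b$ denote the cosine frequency and define $I(b) = \int_{-\infty}^{\infty} 5 e^{- \frac{t^{2}}{3}} \cos{\left(b t \right)} \, dt$.

Differentiating under the integral sign,
$$I'(b) = \int_{-\infty}^{\infty} - 5 t e^{- \frac{t^{2}}{3}} \sin{\left(b t \right)} \, dt.$$

Integrate $\int_{-\infty}^{\infty} t \sin(b t)\, e^{- \frac{t^{2}}{3}}\, dt$ by parts with $u = \sin(b t)$ and $dv = t\, e^{- \frac{t^{2}}{3}}\, dt$, giving $v = - \frac{3 e^{- \frac{t^{2}}{3}}}{2}$. The boundary term vanishes and
$$\int_{-\infty}^{\infty} t \sin(b t)\, e^{- \frac{t^{2}}{3}}\, dt = \frac{3 b}{2} \int_{-\infty}^{\infty} \cos(b t)\, e^{- \frac{t^{2}}{3}}\, dt,$$
so $I'(b) = - \frac{3 b}{2}\, I(b)$.

This is a separable first-order ODE; solving with the initial condition $I(0) = \int_{-\infty}^{\infty} 5 e^{- \frac{t^{2}}{3}}\,dt = 5 \sqrt{3} \sqrt{\pi}$ gives
$$I(b) = 5 \sqrt{3} \sqrt{\pi} e^{- \frac{3 b^{2}}{4}}.$$

Setting $b = 6$:
$$I = \frac{5 \sqrt{3} \sqrt{\pi}}{e^{27}}.$$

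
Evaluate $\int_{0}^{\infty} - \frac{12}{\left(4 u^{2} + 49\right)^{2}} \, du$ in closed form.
$- \frac{3 \pi}{686}$

Begin with the known result
$$J(a) = \int_{0}^{\infty} - \frac{3}{4 \left(a^{2} + u^{2}\right)} \, du = - \frac{3 \pi}{8 a}.$$

Differentiating under the integral sign with respect to $a$,
$$\frac{dJ}{da} = \int_{0}^{\infty} \frac{3 a}{2 \left(a^{2} + u^{2}\right)^{2}} \, du = \frac{3 \pi}{8 a^{2}},$$
so $\int_{0}^{\infty} - \frac{3}{4 \left(a^{2} + u^{2}\right)^{2}} \, du = - \frac{3 \pi}{16 a^{3}}$.

Setting $a = \frac{7}{2}$:
$$I = - \frac{3 \pi}{686}.$$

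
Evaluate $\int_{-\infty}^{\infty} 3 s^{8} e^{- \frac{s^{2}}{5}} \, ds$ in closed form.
$\frac{196875 \sqrt{5} \sqrt{\pi}}{16}$

Consider the simpler parametrised integral
$$J(a) = \int_{-\infty}^{\infty} 3 e^{- a s^{2}} \, ds = \frac{3 \sqrt{\pi}}{\sqrt{a}}.$$

Differentiating under the integral sign brings down a factor of $(-s^2)$:
$$\frac{dJ}{da} = \int_{-\infty}^{\infty} - 3 s^{2} e^{- a s^{2}} \, ds = - \frac{3 \sqrt{\pi}}{2 a^{\frac{3}{2}}}.$$

Repeating $4$ times in total — each differentiation brings down another $(-s^2)$ — gives
$$\frac{d^{4}J}{da^{4}} = \int_{-\infty}^{\infty} 3 s^{8} e^{- a s^{2}} \, ds = \frac{315 \sqrt{\pi}}{16 a^{\frac{9}{2}}},$$
and the integrand here is exactly the target integrand, so $I = \frac{315 \sqrt{\pi}}{16 a^{\frac{9}{2}}}$.

Setting $a = \frac{1}{5}$:
$$I = \frac{196875 \sqrt{5} \sqrt{\pi}}{16}.$$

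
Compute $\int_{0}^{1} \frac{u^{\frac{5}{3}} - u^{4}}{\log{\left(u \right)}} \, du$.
$- \log{\left(\frac{15}{8} \right)}$

Introduce a parameter $a$ in the exponent: let $I(a) = \int_{0}^{1} \frac{u^{\frac{5}{3}} - u^{a}}{\log{\left(u \right)}} \, du$.

Since $\dfrac{\partial}{\partial a}\,u^{a} = u^{a} \ln u$, the $\ln u$ in the denominator cancels and
$$\frac{dI}{da} = \int_{0}^{1} -1 u^{a} \, du = -1 \left[\frac{u^{a+1}}{a+1}\right]_0^1 = - \frac{1}{a + 1}.$$

Integrating with respect to $a$ gives $I(a) = - \log{\left(\frac{3 a}{8} + \frac{3}{8} \right)} + C$.

At $a = \frac{5}{3}$ the integrand is identically $0$, so $I(\frac{5}{3}) = 0$. The closed form gives $0$, hence $C = 0$.

Setting $a = 4$:
$$I = - \log{\left(\frac{15}{8} \right)}.$$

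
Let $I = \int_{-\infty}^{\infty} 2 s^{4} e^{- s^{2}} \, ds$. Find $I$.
$\frac{3 \sqrt{\pi}}{2}$

Consider the simpler parametrised integral
$$J(a) = \int_{-\infty}^{\infty} 2 e^{- a s^{2}} \, ds = \frac{2 \sqrt{\pi}}{\sqrt{a}}.$$

Differentiating under the integral sign brings down a factor of $(-s^2)$:
$$\frac{dJ}{da} = \int_{-\infty}^{\infty} - 2 s^{2} e^{- a s^{2}} \, ds = - \frac{\sqrt{\pi}}{a^{\frac{3}{2}}}.$$

Repeating twice in total — each differentiation brings down another $(-s^2)$ — gives
$$\frac{d^{2}J}{da^{2}} = \int_{-\infty}^{\infty} 2 s^{4} e^{- a s^{2}} \, ds = \frac{3 \sqrt{\pi}}{2 a^{\frac{5}{2}}},$$
and the integrand here is exactly the target integrand, so $I = \frac{3 \sqrt{\pi}}{2 a^{\frac{5}{2}}}$.

Setting $a = 1$:
$$I = \frac{3 \sqrt{\pi}}{2}.$$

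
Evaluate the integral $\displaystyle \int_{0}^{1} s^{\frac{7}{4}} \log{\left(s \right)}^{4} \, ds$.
$\frac{24576}{161051}$

Consider the simpler parametrised integral
$$J(a) = \int_{0}^{1} s^{a} \, ds = \frac{1}{a + 1}.$$

Differentiating under the integral sign brings down a factor of $\ln s$:
$$\frac{dJ}{da} = \int_{0}^{1} s^{a} \log{\left(s \right)} \, ds = - \frac{1}{\left(a + 1\right)^{2}}.$$

Repeating $4$ times in total — each differentiation brings down another $\ln s$ — gives
$$\frac{d^{4}J}{da^{4}} = \int_{0}^{1} s^{a} \log{\left(s \right)}^{4} \, ds = \frac{24}{\left(a + 1\right)^{5}},$$
and the integrand here is exactly the target integrand, so $I = \frac{24}{\left(a + 1\right)^{5}}$.

Setting $a = \frac{7}{4}$:
$$I = \frac{24576}{161051}.$$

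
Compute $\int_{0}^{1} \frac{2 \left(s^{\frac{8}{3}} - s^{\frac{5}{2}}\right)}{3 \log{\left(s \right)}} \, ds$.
$\log{\left(\frac{\sqrt[3]{21} \cdot 22^{\frac{2}{3}}}{21} \right)}$

Replace the exponent $\frac{5}{2}$ by a parameter $a$: let $I(a) = \int_{0}^{1} \frac{2 \left(s^{\frac{8}{3}} - s^{a}\right)}{3 \log{\left(s \right)}} \, ds$.

Since $\dfrac{\partial}{\partial a}\,s^{a} = s^{a} \ln s$, the $\ln s$ in the denominator cancels and
$$\frac{dI}{da} = \int_{0}^{1} - \frac{2}{3} s^{a} \, ds = - \frac{2}{3} \left[\frac{s^{a+1}}{a+1}\right]_0^1 = - \frac{2}{3 a + 3}.$$

Integrating with respect to $a$ gives $I(a) = - \frac{2 \log{\left(a + 1 \right)}}{3} - \frac{2 \log{\left(3 \right)}}{3} + \frac{2 \log{\left(11 \right)}}{3} + C$.

At $a = \frac{8}{3}$ the integrand is identically $0$, so $I(\frac{8}{3}) = 0$. The closed form gives $0$, hence $C = 0$.

Setting $a = \frac{5}{2}$:
$$I = \log{\left(\frac{\sqrt[3]{21} \cdot 22^{\frac{2}{3}}}{21} \right)}.$$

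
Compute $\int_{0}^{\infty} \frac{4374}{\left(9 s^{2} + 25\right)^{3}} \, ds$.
$\frac{2187 \pi}{25000}$

Start from the standard arctangent integral
$$J(a) = \int_{0}^{\infty} \frac{6}{a^{2} + s^{2}} \, ds = \frac{3 \pi}{a}.$$

Differentiating under the integral sign with respect to $a$,
$$\frac{dJ}{da} = \int_{0}^{\infty} - \frac{12 a}{\left(a^{2} + s^{2}\right)^{2}} \, ds = - \frac{3 \pi}{a^{2}},$$
so $\int_{0}^{\infty} \frac{6}{\left(a^{2} + s^{2}\right)^{2}} \, ds = \frac{3 \pi}{2 a^{3}}$.

Repeating — each differentiation of $1/(s^2+a^2)^j$ produces $-2ja/(s^2+a^2)^{j+1}$ — and dividing through by $-2ja$ at each step yields, after $2$ differentiations in total,
$$\int_{0}^{\infty} \frac{6}{\left(a^{2} + s^{2}\right)^{3}} \, ds = \frac{9 \pi}{8 a^{5}}.$$

Setting $a = \frac{5}{3}$:
$$I = \frac{2187 \pi}{25000}.$$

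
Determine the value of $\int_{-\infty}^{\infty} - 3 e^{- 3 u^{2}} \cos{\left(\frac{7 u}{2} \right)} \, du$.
$- \frac{\sqrt{3} \sqrt{\pi}}{e^{\frac{49}{48}}}$

Let $b$ denote the cosine frequency and define $I(b) = \int_{-\infty}^{\infty} - 3 e^{- 3 u^{2}} \cos{\left(b u \right)} \, du$.

Differentiating under the integral sign,
$$I'(b) = \int_{-\infty}^{\infty} 3 u e^{- 3 u^{2}} \sin{\left(b u \right)} \, du.$$

Integrate $\int_{-\infty}^{\infty} u \sin(b u)\, e^{- 3 u^{2}}\, du$ by parts with $w = \sin(b u)$ and $dv = u\, e^{- 3 u^{2}}\, du$, giving $v = - \frac{e^{- 3 u^{2}}}{6}$. The boundary term vanishes and
$$\int_{-\infty}^{\infty} u \sin(b u)\, e^{- 3 u^{2}}\, du = \frac{b}{6} \int_{-\infty}^{\infty} \cos(b u)\, e^{- 3 u^{2}}\, du,$$
so $I'(b) = - \frac{b}{6}\, I(b)$.

This is a separable first-order ODE; solving with the initial condition $I(0) = \int_{-\infty}^{\infty} - 3 e^{- 3 u^{2}}\,du = - \sqrt{3} \sqrt{\pi}$ gives
$$I(b) = - \sqrt{3} \sqrt{\pi} e^{- \frac{b^{2}}{12}}.$$

Setting $b = \frac{7}{2}$:
$$I = - \frac{\sqrt{3} \sqrt{\pi}}{e^{\frac{49}{48}}}.$$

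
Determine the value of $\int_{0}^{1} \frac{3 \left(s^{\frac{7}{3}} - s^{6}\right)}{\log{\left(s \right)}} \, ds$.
$- \log{\left(\frac{9261}{1000} \right)}$

Introduce a parameter $a$ in the exponent: let $I(a) = \int_{0}^{1} \frac{3 \left(s^{\frac{7}{3}} - s^{a}\right)}{\log{\left(s \right)}} \, ds$.

Since $\dfrac{\partial}{\partial a}\,s^{a} = s^{a} \ln s$, the $\ln s$ in the denominator cancels and
$$\frac{dI}{da} = \int_{0}^{1} -3 s^{a} \, ds = -3 \left[\frac{s^{a+1}}{a+1}\right]_0^1 = - \frac{3}{a + 1}.$$

Integrating with respect to $a$ gives $I(a) = - \log{\left(\frac{27 \left(a + 1\right)^{3}}{1000} \right)} + C$.

At $a = \frac{7}{3}$ the integrand is identically $0$, so $I(\frac{7}{3}) = 0$. The closed form gives $0$, hence $C = 0$.

Setting $a = 6$:
$$I = - \log{\left(\frac{9261}{1000} \right)}.$$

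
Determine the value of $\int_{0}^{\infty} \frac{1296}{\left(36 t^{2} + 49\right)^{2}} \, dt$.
$\frac{54 \pi}{343}$

Begin with the known result
$$J(a) = \int_{0}^{\infty} \frac{1}{a^{2} + t^{2}} \, dt = \frac{\pi}{2 a}.$$

Differentiating under the integral sign with respect to $a$,
$$\frac{dJ}{da} = \int_{0}^{\infty} - \frac{2 a}{\left(a^{2} + t^{2}\right)^{2}} \, dt = - \frac{\pi}{2 a^{2}},$$
so $\int_{0}^{\infty} \frac{1}{\left(a^{2} + t^{2}\right)^{2}} \, dt = \frac{\pi}{4 a^{3}}$.

Setting $a = \frac{7}{6}$:
$$I = \frac{54 \pi}{343}.$$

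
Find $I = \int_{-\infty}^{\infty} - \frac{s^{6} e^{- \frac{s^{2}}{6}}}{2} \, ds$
$- \frac{405 \sqrt{6} \sqrt{\pi}}{2}$

Consider the simpler parametrised integral
$$J(a) = \int_{-\infty}^{\infty} - \frac{e^{- a s^{2}}}{2} \, ds = - \frac{\sqrt{\pi}}{2 \sqrt{a}}.$$

Differentiating under the integral sign brings down a factor of $(-s^2)$:
$$\frac{dJ}{da} = \int_{-\infty}^{\infty} \frac{s^{2} e^{- a s^{2}}}{2} \, ds = \frac{\sqrt{\pi}}{4 a^{\frac{3}{2}}}.$$

Repeating $3$ times in total — each differentiation brings down another $(-s^2)$ — gives
$$\frac{d^{3}J}{da^{3}} = \int_{-\infty}^{\infty} \frac{s^{6} e^{- a s^{2}}}{2} \, ds = \frac{15 \sqrt{\pi}}{16 a^{\frac{7}{2}}},$$
and the integrand here is $(-1)^{3}$ times the target integrand, so $I = (-1)^{3}\,\frac{d^{3}J}{da^{3}} = - \frac{15 \sqrt{\pi}}{16 a^{\frac{7}{2}}}$.

Setting $a = \frac{1}{6}$:
$$I = - \frac{405 \sqrt{6} \sqrt{\pi}}{2}.$$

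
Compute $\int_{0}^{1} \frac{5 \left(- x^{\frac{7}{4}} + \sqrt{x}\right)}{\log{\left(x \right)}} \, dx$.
$- \log{\left(\frac{161051}{7776} \right)}$

Introduce a parameter $a$ in the exponent: let $I(a) = \int_{0}^{1} \frac{5 \left(\sqrt{x} - x^{a}\right)}{\log{\left(x \right)}} \, dx$.

Since $\dfrac{\partial}{\partial a}\,x^{a} = x^{a} \ln x$, the $\ln x$ in the denominator cancels and
$$\frac{dI}{da} = \int_{0}^{1} -5 x^{a} \, dx = -5 \left[\frac{x^{a+1}}{a+1}\right]_0^1 = - \frac{5}{a + 1}.$$

Integrating with respect to $a$ gives $I(a) = - \log{\left(\frac{32 \left(a + 1\right)^{5}}{243} \right)} + C$.

At $a = \frac{1}{2}$ the integrand is identically $0$, so $I(\frac{1}{2}) = 0$. The closed form gives $0$, hence $C = 0$.

Setting $a = \frac{7}{4}$:
$$I = - \log{\left(\frac{161051}{7776} \right)}.$$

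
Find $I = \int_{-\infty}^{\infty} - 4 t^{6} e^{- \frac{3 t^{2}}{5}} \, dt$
$- \frac{625 \sqrt{15} \sqrt{\pi}}{54}$

Start from the elementary integral
$$J(a) = \int_{-\infty}^{\infty} - 4 e^{- a t^{2}} \, dt = - \frac{4 \sqrt{\pi}}{\sqrt{a}}.$$

Differentiating under the integral sign brings down a factor of $(-t^2)$:
$$\frac{dJ}{da} = \int_{-\infty}^{\infty} 4 t^{2} e^{- a t^{2}} \, dt = \frac{2 \sqrt{\pi}}{a^{\frac{3}{2}}}.$$

Repeating $3$ times in total — each differentiation brings down another $(-t^2)$ — gives
$$\frac{d^{3}J}{da^{3}} = \int_{-\infty}^{\infty} 4 t^{6} e^{- a t^{2}} \, dt = \frac{15 \sqrt{\pi}}{2 a^{\frac{7}{2}}},$$
and the integrand here is $(-1)^{3}$ times the target integrand, so $I = (-1)^{3}\,\frac{d^{3}J}{da^{3}} = - \frac{15 \sqrt{\pi}}{2 a^{\frac{7}{2}}}$.

Setting $a = \frac{3}{5}$:
$$I = - \frac{625 \sqrt{15} \sqrt{\pi}}{54}.$$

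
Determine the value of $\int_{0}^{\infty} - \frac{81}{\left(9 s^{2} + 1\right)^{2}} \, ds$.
$- \frac{27 \pi}{4}$

Recall the elementary integral
$$J(a) = \int_{0}^{\infty} - \frac{1}{a^{2} + s^{2}} \, ds = - \frac{\pi}{2 a}.$$

Differentiating under the integral sign with respect to $a$,
$$\frac{dJ}{da} = \int_{0}^{\infty} \frac{2 a}{\left(a^{2} + s^{2}\right)^{2}} \, ds = \frac{\pi}{2 a^{2}},$$
so $\int_{0}^{\infty} - \frac{1}{\left(a^{2} + s^{2}\right)^{2}} \, ds = - \frac{\pi}{4 a^{3}}$.

Setting $a = \frac{1}{3}$:
$$I = - \frac{27 \pi}{4}.$$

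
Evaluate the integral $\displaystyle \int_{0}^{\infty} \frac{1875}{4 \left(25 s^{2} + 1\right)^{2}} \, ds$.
$\frac{375 \pi}{16}$

Begin with the known result
$$J(a) = \int_{0}^{\infty} \frac{3}{4 \left(a^{2} + s^{2}\right)} \, ds = \frac{3 \pi}{8 a}.$$

Differentiating under the integral sign with respect to $a$,
$$\frac{dJ}{da} = \int_{0}^{\infty} - \frac{3 a}{2 \left(a^{2} + s^{2}\right)^{2}} \, ds = - \frac{3 \pi}{8 a^{2}},$$
so $\int_{0}^{\infty} \frac{3}{4 \left(a^{2} + s^{2}\right)^{2}} \, ds = \frac{3 \pi}{16 a^{3}}$.

Setting $a = \frac{1}{5}$:
$$I = \frac{375 \pi}{16}.$$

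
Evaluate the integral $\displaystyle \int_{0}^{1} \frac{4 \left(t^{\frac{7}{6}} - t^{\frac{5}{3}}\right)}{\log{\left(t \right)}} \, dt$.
$\log{\left(\frac{28561}{65536} \right)}$

Replace the exponent $\frac{7}{6}$ by a parameter $a$: let $I(a) = \int_{0}^{1} \frac{4 \left(- t^{\frac{5}{3}} + t^{a}\right)}{\log{\left(t \right)}} \, dt$.

Since $\dfrac{\partial}{\partial a}\,t^{a} = t^{a} \ln t$, the $\ln t$ in the denominator cancels and
$$\frac{dI}{da} = \int_{0}^{1} 4 t^{a} \, dt = 4 \left[\frac{t^{a+1}}{a+1}\right]_0^1 = \frac{4}{a + 1}.$$

Integrating with respect to $a$ gives $I(a) = \log{\left(\frac{81 \left(a + 1\right)^{4}}{4096} \right)} + C$.

At $a = \frac{5}{3}$ the integrand is identically $0$, so $I(\frac{5}{3}) = 0$. The closed form gives $0$, hence $C = 0$.

Setting $a = \frac{7}{6}$:
$$I = \log{\left(\frac{28561}{65536} \right)}.$$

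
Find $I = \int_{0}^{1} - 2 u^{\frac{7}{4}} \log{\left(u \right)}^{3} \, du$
$\frac{3072}{14641}$

Begin with the known integral
$$J(a) = \int_{0}^{1} - 2 u^{a} \, du = - \frac{2}{a + 1}.$$

Differentiating under the integral sign brings down a factor of $\ln u$:
$$\frac{dJ}{da} = \int_{0}^{1} - 2 u^{a} \log{\left(u \right)} \, du = \frac{2}{\left(a + 1\right)^{2}}.$$

Repeating $3$ times in total — each differentiation brings down another $\ln u$ — gives
$$\frac{d^{3}J}{da^{3}} = \int_{0}^{1} - 2 u^{a} \log{\left(u \right)}^{3} \, du = \frac{12}{\left(a + 1\right)^{4}},$$
and the integrand here is exactly the target integrand, so $I = \frac{12}{\left(a + 1\right)^{4}}$.

Setting $a = \frac{7}{4}$:
$$I = \frac{3072}{14641}.$$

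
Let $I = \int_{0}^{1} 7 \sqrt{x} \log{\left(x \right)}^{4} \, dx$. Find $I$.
$\frac{1792}{81}$

Start from the elementary integral
$$J(a) = \int_{0}^{1} 7 x^{a} \, dx = \frac{7}{a + 1}.$$

Differentiating under the integral sign brings down a factor of $\ln x$:
$$\frac{dJ}{da} = \int_{0}^{1} 7 x^{a} \log{\left(x \right)} \, dx = - \frac{7}{\left(a + 1\right)^{2}}.$$

Repeating $4$ times in total — each differentiation brings down another $\ln x$ — gives
$$\frac{d^{4}J}{da^{4}} = \int_{0}^{1} 7 x^{a} \log{\left(x \right)}^{4} \, dx = \frac{168}{\left(a + 1\right)^{5}},$$
and the integrand here is exactly the target integrand, so $I = \frac{168}{\left(a + 1\right)^{5}}$.

Setting $a = \frac{1}{2}$:
$$I = \frac{1792}{81}.$$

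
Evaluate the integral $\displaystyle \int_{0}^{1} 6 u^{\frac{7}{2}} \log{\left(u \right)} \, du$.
$- \frac{8}{27}$

Start from the elementary integral
$$J(a) = \int_{0}^{1} 6 u^{a} \, du = \frac{6}{a + 1}.$$

Differentiating under the integral sign brings down a factor of $\ln u$:
$$\frac{dJ}{da} = \int_{0}^{1} 6 u^{a} \log{\left(u \right)} \, du = - \frac{6}{\left(a + 1\right)^{2}}.$$

The integral on the left is $I$, so $I = - \frac{6}{\left(a + 1\right)^{2}}$.

Setting $a = \frac{7}{2}$:
$$I = - \frac{8}{27}.$$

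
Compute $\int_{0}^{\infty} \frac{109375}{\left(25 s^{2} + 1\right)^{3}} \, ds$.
$\frac{65625 \pi}{16}$

Begin with the known result
$$J(a) = \int_{0}^{\infty} \frac{7}{a^{2} + s^{2}} \, ds = \frac{7 \pi}{2 a}.$$

Differentiating under the integral sign with respect to $a$,
$$\frac{dJ}{da} = \int_{0}^{\infty} - \frac{14 a}{\left(a^{2} + s^{2}\right)^{2}} \, ds = - \frac{7 \pi}{2 a^{2}},$$
so $\int_{0}^{\infty} \frac{7}{\left(a^{2} + s^{2}\right)^{2}} \, ds = \frac{7 \pi}{4 a^{3}}$.

Repeating — each differentiation of $1/(s^2+a^2)^j$ produces $-2ja/(s^2+a^2)^{j+1}$ — and dividing through by $-2ja$ at each step yields, after $2$ differentiations in total,
$$\int_{0}^{\infty} \frac{7}{\left(a^{2} + s^{2}\right)^{3}} \, ds = \frac{21 \pi}{16 a^{5}}.$$

Setting $a = \frac{1}{5}$:
$$I = \frac{65625 \pi}{16}.$$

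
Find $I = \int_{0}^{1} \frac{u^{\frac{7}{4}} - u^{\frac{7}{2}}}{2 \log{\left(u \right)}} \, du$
$\log{\left(\frac{\sqrt{22}}{6} \right)}$

Consider the one-parameter family: let $I(a) = \int_{0}^{1} \frac{u^{\frac{7}{4}} - u^{a}}{2 \log{\left(u \right)}} \, du$.

Since $\dfrac{\partial}{\partial a}\,u^{a} = u^{a} \ln u$, the $\ln u$ in the denominator cancels and
$$\frac{dI}{da} = \int_{0}^{1} - \frac{1}{2} u^{a} \, du = - \frac{1}{2} \left[\frac{u^{a+1}}{a+1}\right]_0^1 = - \frac{1}{2 a + 2}.$$

Integrating with respect to $a$ gives $I(a) = - \frac{\log{\left(a + 1 \right)}}{2} - \log{\left(2 \right)} + \frac{\log{\left(11 \right)}}{2} + C$.

At $a = \frac{7}{4}$ the integrand is identically $0$, so $I(\frac{7}{4}) = 0$. The closed form gives $0$, hence $C = 0$.

Setting $a = \frac{7}{2}$:
$$I = \log{\left(\frac{\sqrt{22}}{6} \right)}.$$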